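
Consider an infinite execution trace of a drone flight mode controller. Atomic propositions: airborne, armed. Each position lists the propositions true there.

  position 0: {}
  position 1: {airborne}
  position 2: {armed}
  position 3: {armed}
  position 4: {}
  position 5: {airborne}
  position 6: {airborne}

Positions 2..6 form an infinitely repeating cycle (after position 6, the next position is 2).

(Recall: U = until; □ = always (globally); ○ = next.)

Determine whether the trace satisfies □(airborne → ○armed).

Does not hold

airborne → ○armed must hold at every position from 0 onward. It fails at position 5, so □(airborne → ○armed) is false.
Positions where airborne holds: 1, 5, 6.
Check ○armed at each: 1→ok, 5→fails, 6→ok.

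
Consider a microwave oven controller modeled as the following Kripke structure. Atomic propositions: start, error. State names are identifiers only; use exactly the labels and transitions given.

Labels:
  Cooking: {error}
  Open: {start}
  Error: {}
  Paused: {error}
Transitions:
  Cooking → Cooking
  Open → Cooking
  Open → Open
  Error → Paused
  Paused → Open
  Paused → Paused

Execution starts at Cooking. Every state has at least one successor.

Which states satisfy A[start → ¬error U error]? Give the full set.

States satisfying start → ¬error: {Cooking, Open, Error, Paused}.
States satisfying error: {Cooking, Paused}.
States satisfying A[start → ¬error U error]: {Cooking, Error, Paused}.

{Cooking, Error, Paused}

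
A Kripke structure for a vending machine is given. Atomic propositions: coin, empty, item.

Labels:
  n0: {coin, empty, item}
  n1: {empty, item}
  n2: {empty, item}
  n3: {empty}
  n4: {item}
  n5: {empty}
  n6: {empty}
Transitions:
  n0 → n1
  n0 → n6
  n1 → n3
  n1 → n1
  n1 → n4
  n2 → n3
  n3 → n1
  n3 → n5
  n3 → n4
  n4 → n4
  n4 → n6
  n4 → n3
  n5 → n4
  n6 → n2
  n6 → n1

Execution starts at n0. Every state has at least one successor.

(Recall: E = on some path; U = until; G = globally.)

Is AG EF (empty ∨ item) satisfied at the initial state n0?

States satisfying EF (empty ∨ item): {n0, n1, n2, n3, n4, n5, n6}.
States satisfying AG EF (empty ∨ item): {n0, n1, n2, n3, n4, n5, n6}.
Every state reachable from n0 satisfies EF (empty ∨ item).
n0 ∈ Sat(AG EF (empty ∨ item)).

Holds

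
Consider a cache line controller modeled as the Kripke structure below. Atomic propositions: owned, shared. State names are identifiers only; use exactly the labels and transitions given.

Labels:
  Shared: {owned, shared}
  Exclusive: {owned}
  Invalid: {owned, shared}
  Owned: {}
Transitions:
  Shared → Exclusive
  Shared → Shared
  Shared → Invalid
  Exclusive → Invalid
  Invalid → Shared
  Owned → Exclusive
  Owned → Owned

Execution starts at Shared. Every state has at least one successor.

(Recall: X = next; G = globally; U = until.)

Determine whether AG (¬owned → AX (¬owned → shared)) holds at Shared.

Yes

States satisfying ¬owned → AX (¬owned → shared): {Shared, Exclusive, Invalid}.
States satisfying AG (¬owned → AX (¬owned → shared)): {Shared, Exclusive, Invalid}.
Every state reachable from Shared satisfies ¬owned → AX (¬owned → shared).
Shared ∈ Sat(AG (¬owned → AX (¬owned → shared))).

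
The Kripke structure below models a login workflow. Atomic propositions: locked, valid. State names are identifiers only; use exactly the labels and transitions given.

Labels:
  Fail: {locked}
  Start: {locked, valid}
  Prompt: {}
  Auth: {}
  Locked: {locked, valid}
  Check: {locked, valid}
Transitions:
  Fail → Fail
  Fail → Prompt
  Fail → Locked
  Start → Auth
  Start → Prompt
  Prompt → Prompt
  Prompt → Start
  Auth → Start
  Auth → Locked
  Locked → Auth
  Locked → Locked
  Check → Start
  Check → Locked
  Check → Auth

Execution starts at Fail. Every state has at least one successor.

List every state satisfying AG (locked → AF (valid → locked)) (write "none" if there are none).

{Fail, Start, Prompt, Auth, Locked, Check}

States satisfying locked → AF (valid → locked): {Fail, Start, Prompt, Auth, Locked, Check}.
States satisfying AG (locked → AF (valid → locked)): {Fail, Start, Prompt, Auth, Locked, Check}.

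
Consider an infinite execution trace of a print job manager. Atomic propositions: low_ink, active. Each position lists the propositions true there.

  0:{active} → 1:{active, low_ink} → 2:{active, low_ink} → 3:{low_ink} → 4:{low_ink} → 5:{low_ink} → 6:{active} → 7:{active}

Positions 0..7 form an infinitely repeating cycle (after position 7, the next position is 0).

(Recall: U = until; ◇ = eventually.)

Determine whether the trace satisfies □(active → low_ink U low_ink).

Does not hold

active → low_ink U low_ink must hold at every position from 0 onward. It fails at position 0, so □(active → low_ink U low_ink) is false.
Positions where active holds: 0, 1, 2, 6, 7.
Check low_ink U low_ink at each: 0→fails, 1→ok, 2→ok, 6→fails, 7→fails.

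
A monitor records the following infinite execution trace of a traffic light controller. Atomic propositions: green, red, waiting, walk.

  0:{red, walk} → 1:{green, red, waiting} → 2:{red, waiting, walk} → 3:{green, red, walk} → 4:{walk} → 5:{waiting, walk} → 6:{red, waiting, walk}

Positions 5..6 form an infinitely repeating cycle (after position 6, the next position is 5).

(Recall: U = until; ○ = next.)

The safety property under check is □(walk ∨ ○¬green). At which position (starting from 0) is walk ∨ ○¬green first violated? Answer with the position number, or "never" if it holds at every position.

walk ∨ ○¬green holds at every position 0..6, and those are all the positions the trace ever visits, so the invariant □(walk ∨ ○¬green) is never violated.

never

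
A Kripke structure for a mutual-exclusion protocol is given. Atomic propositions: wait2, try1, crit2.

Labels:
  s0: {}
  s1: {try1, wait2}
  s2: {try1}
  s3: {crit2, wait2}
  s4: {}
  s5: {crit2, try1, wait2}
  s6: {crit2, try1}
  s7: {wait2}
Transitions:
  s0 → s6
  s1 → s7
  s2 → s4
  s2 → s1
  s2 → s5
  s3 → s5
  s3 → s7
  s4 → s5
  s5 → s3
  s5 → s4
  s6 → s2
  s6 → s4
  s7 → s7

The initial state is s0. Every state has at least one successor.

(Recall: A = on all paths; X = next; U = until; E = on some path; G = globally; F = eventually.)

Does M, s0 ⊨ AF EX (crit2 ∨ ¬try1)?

States satisfying EX (crit2 ∨ ¬try1): {s0, s1, s2, s3, s4, s5, s6, s7}.
States satisfying AF EX (crit2 ∨ ¬try1): {s0, s1, s2, s3, s4, s5, s6, s7}.
s0 ∈ Sat(AF EX (crit2 ∨ ¬try1)).

Satisfied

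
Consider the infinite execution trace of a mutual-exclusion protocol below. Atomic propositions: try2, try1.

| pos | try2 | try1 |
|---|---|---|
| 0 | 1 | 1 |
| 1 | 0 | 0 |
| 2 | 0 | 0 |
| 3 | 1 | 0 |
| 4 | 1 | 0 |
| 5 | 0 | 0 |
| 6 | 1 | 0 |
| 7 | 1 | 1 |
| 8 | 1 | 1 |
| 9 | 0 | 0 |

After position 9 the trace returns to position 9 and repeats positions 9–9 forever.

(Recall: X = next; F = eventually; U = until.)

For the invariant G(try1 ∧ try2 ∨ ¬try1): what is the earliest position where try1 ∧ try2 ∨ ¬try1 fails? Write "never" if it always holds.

never

try1 ∧ try2 ∨ ¬try1 holds at every position 0..9, and those are all the positions the trace ever visits, so the invariant G(try1 ∧ try2 ∨ ¬try1) is never violated.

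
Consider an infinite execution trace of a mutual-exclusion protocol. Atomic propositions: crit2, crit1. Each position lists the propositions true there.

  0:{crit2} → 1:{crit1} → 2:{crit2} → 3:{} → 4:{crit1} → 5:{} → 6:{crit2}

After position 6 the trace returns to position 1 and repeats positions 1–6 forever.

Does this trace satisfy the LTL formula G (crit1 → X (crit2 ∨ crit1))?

No

crit1 → X (crit2 ∨ crit1) must hold at every position from 0 onward. It fails at position 4, so G (crit1 → X (crit2 ∨ crit1)) is false.
Positions where crit1 holds: 1, 4.
Check X (crit2 ∨ crit1) at each: 1→ok, 4→fails.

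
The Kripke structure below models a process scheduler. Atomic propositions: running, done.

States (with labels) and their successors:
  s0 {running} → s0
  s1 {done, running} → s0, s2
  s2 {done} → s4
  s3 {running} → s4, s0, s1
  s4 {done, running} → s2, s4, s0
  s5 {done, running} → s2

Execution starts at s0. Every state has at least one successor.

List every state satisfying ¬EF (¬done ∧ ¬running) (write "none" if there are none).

{s0, s1, s2, s3, s4, s5}

States satisfying ¬done ∧ ¬running: ∅.
States satisfying EF (¬done ∧ ¬running): ∅.
States satisfying ¬EF (¬done ∧ ¬running): {s0, s1, s2, s3, s4, s5}.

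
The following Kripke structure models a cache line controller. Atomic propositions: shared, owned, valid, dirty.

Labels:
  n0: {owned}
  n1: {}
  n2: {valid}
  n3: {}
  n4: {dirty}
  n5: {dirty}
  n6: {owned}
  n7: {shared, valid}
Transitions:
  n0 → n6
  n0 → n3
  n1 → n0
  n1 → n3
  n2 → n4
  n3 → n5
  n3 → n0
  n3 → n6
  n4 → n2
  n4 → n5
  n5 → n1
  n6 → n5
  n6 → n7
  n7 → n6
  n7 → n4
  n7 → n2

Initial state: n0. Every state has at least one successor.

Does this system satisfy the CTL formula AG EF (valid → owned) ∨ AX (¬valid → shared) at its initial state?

States satisfying EF (valid → owned): {n0, n1, n2, n3, n4, n5, n6, n7}.
States satisfying AG EF (valid → owned): {n0, n1, n2, n3, n4, n5, n6, n7}.
States satisfying ¬valid → shared: {n2, n7}.
States satisfying AX (¬valid → shared): ∅.
States satisfying AG EF (valid → owned) ∨ AX (¬valid → shared): {n0, n1, n2, n3, n4, n5, n6, n7}.
n0 ∈ Sat(AG EF (valid → owned) ∨ AX (¬valid → shared)).

Satisfied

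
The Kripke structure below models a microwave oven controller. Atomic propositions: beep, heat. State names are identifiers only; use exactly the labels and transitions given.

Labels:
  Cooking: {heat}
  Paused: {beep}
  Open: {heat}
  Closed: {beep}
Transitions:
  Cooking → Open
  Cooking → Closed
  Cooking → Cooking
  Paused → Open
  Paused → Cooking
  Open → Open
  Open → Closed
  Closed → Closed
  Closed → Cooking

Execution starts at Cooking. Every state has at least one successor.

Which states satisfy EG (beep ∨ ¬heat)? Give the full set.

{Closed}

States satisfying beep ∨ ¬heat: {Paused, Closed}.
States satisfying EG (beep ∨ ¬heat): {Closed}.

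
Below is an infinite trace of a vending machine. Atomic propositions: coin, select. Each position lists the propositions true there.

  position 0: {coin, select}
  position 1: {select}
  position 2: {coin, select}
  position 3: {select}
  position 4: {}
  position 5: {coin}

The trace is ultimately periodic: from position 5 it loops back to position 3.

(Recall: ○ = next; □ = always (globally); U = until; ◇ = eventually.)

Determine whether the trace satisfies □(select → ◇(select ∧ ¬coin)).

Satisfied

select → ◇(select ∧ ¬coin) holds at every position 0..5, and those are all positions ever visited, so □(select → ◇(select ∧ ¬coin)) holds.
Positions where select holds: 0, 1, 2, 3.
Check ◇(select ∧ ¬coin) at each: 0→ok, 1→ok, 2→ok, 3→ok.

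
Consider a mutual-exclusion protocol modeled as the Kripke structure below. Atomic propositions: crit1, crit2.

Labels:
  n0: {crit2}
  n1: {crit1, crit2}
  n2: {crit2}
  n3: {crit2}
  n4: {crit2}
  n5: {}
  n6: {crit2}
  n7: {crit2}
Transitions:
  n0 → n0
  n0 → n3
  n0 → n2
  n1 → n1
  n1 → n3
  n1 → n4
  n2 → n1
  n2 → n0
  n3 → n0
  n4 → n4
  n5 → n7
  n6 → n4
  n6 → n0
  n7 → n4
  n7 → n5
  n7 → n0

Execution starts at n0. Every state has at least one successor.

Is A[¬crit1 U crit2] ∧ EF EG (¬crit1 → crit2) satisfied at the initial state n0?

Yes

States satisfying ¬crit1: {n0, n2, n3, n4, n5, n6, n7}.
States satisfying crit2: {n0, n1, n2, n3, n4, n6, n7}.
States satisfying A[¬crit1 U crit2]: {n0, n1, n2, n3, n4, n5, n6, n7}.
States satisfying EG (¬crit1 → crit2): {n0, n1, n2, n3, n4, n6, n7}.
States satisfying EF EG (¬crit1 → crit2): {n0, n1, n2, n3, n4, n5, n6, n7}.
States satisfying A[¬crit1 U crit2] ∧ EF EG (¬crit1 → crit2): {n0, n1, n2, n3, n4, n5, n6, n7}.
n0 ∈ Sat(A[¬crit1 U crit2] ∧ EF EG (¬crit1 → crit2)).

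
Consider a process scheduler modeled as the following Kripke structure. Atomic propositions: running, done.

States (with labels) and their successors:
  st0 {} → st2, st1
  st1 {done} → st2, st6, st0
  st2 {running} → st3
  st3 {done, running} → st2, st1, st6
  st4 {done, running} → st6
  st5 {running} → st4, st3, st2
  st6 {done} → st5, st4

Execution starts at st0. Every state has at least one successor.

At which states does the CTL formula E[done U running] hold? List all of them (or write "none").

{st1, st2, st3, st4, st5, st6}

States satisfying done: {st1, st3, st4, st6}.
States satisfying running: {st2, st3, st4, st5}.
States satisfying E[done U running]: {st1, st2, st3, st4, st5, st6}.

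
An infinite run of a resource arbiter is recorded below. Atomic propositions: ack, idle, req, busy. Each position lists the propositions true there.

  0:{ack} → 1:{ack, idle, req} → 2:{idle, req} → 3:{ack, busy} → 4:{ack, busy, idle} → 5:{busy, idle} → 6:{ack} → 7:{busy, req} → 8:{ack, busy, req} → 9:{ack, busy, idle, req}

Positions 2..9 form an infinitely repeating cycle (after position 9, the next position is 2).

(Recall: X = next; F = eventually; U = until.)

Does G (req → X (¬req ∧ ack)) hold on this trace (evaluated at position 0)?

No

req → X (¬req ∧ ack) must hold at every position from 0 onward. It fails at position 1, so G (req → X (¬req ∧ ack)) is false.
Positions where req holds: 1, 2, 7, 8, 9.
Check X (¬req ∧ ack) at each: 1→fails, 2→ok, 7→fails, 8→fails, 9→fails.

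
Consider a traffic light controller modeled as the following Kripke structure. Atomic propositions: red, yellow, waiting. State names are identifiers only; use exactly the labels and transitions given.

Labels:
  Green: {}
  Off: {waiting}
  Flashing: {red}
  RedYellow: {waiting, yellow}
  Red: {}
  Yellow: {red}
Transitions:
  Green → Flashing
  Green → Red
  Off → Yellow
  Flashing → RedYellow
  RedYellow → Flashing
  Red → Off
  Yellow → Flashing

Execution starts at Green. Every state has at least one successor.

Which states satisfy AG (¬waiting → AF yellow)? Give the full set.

States satisfying ¬waiting → AF yellow: {Green, Off, Flashing, RedYellow, Red, Yellow}.
States satisfying AG (¬waiting → AF yellow): {Green, Off, Flashing, RedYellow, Red, Yellow}.

{Green, Off, Flashing, RedYellow, Red, Yellow}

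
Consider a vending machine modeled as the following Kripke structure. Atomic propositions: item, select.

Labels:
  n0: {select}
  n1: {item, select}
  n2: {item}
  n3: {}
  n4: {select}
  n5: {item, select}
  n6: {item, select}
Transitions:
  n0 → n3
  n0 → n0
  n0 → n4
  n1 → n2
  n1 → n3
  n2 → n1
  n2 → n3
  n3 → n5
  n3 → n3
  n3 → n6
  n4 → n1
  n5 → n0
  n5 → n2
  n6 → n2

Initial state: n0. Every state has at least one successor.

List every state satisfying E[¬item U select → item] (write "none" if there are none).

{n0, n1, n2, n3, n4, n5, n6}

States satisfying ¬item: {n0, n3, n4}.
States satisfying select → item: {n1, n2, n3, n5, n6}.
States satisfying E[¬item U select → item]: {n0, n1, n2, n3, n4, n5, n6}.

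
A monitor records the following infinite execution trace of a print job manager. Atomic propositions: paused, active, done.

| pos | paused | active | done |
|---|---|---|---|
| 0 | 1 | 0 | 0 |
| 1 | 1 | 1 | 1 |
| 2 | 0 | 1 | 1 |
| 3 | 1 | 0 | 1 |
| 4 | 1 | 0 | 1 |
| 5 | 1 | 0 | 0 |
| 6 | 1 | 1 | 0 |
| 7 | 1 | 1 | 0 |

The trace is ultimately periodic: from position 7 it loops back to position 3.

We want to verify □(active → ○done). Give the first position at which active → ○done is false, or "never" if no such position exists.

Check active → ○done at each position in order: 0 ✓, 1 ✓, 2 ✓, 3 ✓, 4 ✓, 5 ✓.
At position 6 the labels are {active, paused} and the next position 7 has {active, paused}, so active → ○done is false there. This is the first violation.

6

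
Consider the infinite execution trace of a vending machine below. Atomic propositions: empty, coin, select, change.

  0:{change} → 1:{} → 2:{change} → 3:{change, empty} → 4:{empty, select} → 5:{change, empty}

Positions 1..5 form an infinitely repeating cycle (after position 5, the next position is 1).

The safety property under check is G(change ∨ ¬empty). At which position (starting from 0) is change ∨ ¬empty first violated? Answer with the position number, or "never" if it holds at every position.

4

Check change ∨ ¬empty at each position in order: 0 ✓, 1 ✓, 2 ✓, 3 ✓.
At position 4 the labels are {empty, select}, so change ∨ ¬empty is false there. This is the first violation.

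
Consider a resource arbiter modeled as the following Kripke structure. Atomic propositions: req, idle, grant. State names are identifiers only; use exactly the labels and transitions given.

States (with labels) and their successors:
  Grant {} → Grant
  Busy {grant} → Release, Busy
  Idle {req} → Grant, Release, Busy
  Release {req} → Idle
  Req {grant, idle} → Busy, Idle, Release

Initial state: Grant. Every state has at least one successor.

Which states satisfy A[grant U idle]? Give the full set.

{Req}

States satisfying grant: {Busy, Req}.
States satisfying idle: {Req}.
States satisfying A[grant U idle]: {Req}.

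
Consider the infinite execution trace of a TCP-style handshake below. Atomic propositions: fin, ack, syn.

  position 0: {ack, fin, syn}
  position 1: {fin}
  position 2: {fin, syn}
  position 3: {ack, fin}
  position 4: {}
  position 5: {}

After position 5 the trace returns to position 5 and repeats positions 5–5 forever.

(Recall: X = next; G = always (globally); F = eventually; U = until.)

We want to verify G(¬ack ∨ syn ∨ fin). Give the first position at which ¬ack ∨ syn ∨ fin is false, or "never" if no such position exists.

¬ack ∨ syn ∨ fin holds at every position 0..5, and those are all the positions the trace ever visits, so the invariant G(¬ack ∨ syn ∨ fin) is never violated.

never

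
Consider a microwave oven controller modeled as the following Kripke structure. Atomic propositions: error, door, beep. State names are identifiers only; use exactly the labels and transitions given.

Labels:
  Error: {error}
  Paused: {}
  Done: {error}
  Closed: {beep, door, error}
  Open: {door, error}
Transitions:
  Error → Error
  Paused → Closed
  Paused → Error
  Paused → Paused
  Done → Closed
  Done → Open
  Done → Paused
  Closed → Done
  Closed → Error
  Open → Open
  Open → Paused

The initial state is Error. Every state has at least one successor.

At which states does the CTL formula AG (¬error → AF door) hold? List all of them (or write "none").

{Error}

States satisfying ¬error → AF door: {Error, Done, Closed, Open}.
States satisfying AG (¬error → AF door): {Error}.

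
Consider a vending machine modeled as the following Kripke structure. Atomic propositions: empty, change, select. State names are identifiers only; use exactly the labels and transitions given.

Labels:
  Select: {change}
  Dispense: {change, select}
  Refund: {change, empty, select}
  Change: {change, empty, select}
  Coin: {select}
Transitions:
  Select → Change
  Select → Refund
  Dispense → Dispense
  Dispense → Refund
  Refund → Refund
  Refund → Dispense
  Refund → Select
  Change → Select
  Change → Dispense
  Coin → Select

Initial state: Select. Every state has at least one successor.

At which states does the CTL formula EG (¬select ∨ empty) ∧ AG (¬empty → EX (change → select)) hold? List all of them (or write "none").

States satisfying ¬select ∨ empty: {Select, Refund, Change}.
States satisfying EG (¬select ∨ empty): {Select, Refund, Change}.
States satisfying ¬empty → EX (change → select): {Select, Dispense, Refund, Change}.
States satisfying AG (¬empty → EX (change → select)): {Select, Dispense, Refund, Change}.
States satisfying EG (¬select ∨ empty) ∧ AG (¬empty → EX (change → select)): {Select, Refund, Change}.

{Select, Refund, Change}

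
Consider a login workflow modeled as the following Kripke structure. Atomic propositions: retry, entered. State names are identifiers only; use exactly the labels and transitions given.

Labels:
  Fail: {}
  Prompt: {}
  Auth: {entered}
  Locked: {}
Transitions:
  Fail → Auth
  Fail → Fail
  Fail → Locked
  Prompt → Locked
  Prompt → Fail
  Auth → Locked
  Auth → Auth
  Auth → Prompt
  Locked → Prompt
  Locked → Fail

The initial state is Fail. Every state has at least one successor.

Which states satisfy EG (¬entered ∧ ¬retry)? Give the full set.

States satisfying ¬entered ∧ ¬retry: {Fail, Prompt, Locked}.
States satisfying EG (¬entered ∧ ¬retry): {Fail, Prompt, Locked}.

{Fail, Prompt, Locked}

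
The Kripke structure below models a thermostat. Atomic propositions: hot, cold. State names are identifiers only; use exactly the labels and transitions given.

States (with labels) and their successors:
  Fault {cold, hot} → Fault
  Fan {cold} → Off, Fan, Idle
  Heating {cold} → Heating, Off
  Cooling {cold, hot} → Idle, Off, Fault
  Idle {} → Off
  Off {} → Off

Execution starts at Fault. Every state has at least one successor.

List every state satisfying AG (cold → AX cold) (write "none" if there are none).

{Fault, Idle, Off}

States satisfying cold → AX cold: {Fault, Idle, Off}.
States satisfying AG (cold → AX cold): {Fault, Idle, Off}.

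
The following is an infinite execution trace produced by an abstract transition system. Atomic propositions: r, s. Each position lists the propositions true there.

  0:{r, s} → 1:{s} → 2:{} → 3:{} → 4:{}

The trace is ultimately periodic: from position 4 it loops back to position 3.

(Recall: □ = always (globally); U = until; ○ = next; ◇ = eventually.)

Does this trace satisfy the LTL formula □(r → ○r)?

Violated

r → ○r must hold at every position from 0 onward. It fails at position 0, so □(r → ○r) is false.
Positions where r holds: 0.
Check ○r at each: 0→fails.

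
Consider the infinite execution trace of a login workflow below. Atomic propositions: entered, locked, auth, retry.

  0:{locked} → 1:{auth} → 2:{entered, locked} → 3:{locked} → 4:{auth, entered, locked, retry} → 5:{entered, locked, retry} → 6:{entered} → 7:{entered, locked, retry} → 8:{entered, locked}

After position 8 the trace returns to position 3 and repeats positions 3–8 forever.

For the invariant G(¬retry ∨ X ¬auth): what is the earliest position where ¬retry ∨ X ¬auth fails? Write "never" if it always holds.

¬retry ∨ X ¬auth holds at every position 0..8, and those are all the positions the trace ever visits, so the invariant G(¬retry ∨ X ¬auth) is never violated.

never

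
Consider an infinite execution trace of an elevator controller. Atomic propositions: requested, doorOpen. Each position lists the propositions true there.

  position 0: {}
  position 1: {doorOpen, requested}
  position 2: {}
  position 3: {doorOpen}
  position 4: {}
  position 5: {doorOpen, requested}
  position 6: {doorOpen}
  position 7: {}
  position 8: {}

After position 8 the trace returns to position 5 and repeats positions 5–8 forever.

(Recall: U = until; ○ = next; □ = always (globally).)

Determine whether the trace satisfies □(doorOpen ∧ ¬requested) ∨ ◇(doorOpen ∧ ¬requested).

doorOpen ∧ ¬requested must hold at every position from 0 onward. It fails at position 0, so □(doorOpen ∧ ¬requested) is false.
doorOpen ∧ ¬requested holds at position 3, which is reachable from 0, so ◇(doorOpen ∧ ¬requested) holds.
At position 0: □(doorOpen ∧ ¬requested) is false; ◇(doorOpen ∧ ¬requested) is true; so □(doorOpen ∧ ¬requested) ∨ ◇(doorOpen ∧ ¬requested) is true.

Yes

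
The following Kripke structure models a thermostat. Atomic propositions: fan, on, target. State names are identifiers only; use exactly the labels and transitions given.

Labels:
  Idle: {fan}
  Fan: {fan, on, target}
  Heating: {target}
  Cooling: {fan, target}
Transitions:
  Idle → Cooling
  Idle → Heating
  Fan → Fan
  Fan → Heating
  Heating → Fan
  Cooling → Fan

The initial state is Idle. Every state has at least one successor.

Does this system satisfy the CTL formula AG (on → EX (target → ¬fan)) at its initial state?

Holds

States satisfying on → EX (target → ¬fan): {Idle, Fan, Heating, Cooling}.
States satisfying AG (on → EX (target → ¬fan)): {Idle, Fan, Heating, Cooling}.
Every state reachable from Idle satisfies on → EX (target → ¬fan).
Idle ∈ Sat(AG (on → EX (target → ¬fan))).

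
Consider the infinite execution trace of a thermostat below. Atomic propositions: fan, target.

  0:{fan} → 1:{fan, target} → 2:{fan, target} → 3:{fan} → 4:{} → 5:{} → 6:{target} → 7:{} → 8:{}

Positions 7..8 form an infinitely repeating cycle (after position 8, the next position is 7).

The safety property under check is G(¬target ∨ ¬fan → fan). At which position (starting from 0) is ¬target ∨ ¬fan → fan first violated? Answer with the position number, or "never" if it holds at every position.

Check ¬target ∨ ¬fan → fan at each position in order: 0 ✓, 1 ✓, 2 ✓, 3 ✓.
At position 4 the labels are {}, so ¬target ∨ ¬fan → fan is false there. This is the first violation.

4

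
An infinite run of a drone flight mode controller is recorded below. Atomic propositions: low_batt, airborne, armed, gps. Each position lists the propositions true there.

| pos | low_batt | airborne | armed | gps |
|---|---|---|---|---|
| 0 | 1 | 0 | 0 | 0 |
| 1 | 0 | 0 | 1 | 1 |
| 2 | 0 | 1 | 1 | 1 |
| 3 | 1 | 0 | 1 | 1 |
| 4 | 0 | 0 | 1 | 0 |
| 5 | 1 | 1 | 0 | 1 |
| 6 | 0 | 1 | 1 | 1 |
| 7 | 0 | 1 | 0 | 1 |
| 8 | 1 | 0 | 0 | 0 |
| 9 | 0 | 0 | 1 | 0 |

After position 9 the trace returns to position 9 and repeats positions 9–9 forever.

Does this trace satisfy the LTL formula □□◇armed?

Satisfied

□◇armed holds at every position 0..9, and those are all positions ever visited, so □□◇armed holds.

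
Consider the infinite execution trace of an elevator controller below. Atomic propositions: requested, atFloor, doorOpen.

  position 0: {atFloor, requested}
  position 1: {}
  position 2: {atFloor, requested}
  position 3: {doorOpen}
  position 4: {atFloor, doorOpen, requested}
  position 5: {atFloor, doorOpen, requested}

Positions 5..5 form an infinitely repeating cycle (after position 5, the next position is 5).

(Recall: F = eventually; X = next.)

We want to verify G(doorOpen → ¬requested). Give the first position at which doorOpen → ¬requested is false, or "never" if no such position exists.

4

Check doorOpen → ¬requested at each position in order: 0 ✓, 1 ✓, 2 ✓, 3 ✓.
At position 4 the labels are {atFloor, doorOpen, requested}, so doorOpen → ¬requested is false there. This is the first violation.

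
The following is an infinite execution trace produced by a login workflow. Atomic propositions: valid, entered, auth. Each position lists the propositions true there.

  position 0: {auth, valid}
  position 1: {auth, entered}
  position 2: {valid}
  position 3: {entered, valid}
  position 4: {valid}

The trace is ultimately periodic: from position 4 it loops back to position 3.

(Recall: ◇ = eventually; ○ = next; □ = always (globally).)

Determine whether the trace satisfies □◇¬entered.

Yes

◇¬entered holds at every position 0..4, and those are all positions ever visited, so □◇¬entered holds.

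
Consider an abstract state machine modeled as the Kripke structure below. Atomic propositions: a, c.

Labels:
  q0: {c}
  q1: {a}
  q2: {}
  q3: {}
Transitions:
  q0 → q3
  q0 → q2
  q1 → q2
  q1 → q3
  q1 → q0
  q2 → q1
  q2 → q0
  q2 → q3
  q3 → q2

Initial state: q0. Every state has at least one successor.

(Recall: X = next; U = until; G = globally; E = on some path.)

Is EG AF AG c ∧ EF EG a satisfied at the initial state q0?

States satisfying AF AG c: ∅.
States satisfying EG AF AG c: ∅.
States satisfying EG a: ∅.
States satisfying EF EG a: ∅.
States satisfying EG AF AG c ∧ EF EG a: ∅.
q0 ∉ Sat(EG AF AG c ∧ EF EG a).

Violated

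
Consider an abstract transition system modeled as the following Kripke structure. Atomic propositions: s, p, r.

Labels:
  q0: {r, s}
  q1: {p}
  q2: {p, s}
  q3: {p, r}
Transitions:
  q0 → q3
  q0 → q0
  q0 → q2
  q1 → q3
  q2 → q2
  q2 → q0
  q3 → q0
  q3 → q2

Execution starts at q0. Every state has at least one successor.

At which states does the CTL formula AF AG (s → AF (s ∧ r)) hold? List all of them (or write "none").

States satisfying AG (s → AF (s ∧ r)): ∅.
States satisfying AF AG (s → AF (s ∧ r)): ∅.

none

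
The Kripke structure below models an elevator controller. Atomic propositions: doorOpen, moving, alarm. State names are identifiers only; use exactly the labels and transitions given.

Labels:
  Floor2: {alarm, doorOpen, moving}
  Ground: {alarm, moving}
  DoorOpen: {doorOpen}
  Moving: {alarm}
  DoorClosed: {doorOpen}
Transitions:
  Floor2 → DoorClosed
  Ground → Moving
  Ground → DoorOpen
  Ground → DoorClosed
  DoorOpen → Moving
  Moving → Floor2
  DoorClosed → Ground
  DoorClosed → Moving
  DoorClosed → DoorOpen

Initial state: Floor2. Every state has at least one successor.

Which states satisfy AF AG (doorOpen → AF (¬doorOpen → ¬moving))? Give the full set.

{Floor2, Ground, DoorOpen, Moving, DoorClosed}

States satisfying AG (doorOpen → AF (¬doorOpen → ¬moving)): {Floor2, Ground, DoorOpen, Moving, DoorClosed}.
States satisfying AF AG (doorOpen → AF (¬doorOpen → ¬moving)): {Floor2, Ground, DoorOpen, Moving, DoorClosed}.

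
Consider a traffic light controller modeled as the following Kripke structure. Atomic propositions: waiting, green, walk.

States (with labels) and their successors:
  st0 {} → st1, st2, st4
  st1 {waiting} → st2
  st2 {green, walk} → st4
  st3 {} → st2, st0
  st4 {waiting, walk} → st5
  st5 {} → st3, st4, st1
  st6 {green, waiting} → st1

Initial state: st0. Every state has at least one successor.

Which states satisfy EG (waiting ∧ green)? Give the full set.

States satisfying waiting ∧ green: {st6}.
States satisfying EG (waiting ∧ green): ∅.

none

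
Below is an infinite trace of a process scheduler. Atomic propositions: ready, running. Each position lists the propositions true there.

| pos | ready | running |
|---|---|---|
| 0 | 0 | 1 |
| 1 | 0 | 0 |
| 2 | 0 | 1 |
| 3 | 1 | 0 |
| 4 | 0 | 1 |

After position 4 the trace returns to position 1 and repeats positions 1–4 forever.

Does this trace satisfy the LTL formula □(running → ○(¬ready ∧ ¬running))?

running → ○(¬ready ∧ ¬running) must hold at every position from 0 onward. It fails at position 2, so □(running → ○(¬ready ∧ ¬running)) is false.
Positions where running holds: 0, 2, 4.
Check ○(¬ready ∧ ¬running) at each: 0→ok, 2→fails, 4→ok.

No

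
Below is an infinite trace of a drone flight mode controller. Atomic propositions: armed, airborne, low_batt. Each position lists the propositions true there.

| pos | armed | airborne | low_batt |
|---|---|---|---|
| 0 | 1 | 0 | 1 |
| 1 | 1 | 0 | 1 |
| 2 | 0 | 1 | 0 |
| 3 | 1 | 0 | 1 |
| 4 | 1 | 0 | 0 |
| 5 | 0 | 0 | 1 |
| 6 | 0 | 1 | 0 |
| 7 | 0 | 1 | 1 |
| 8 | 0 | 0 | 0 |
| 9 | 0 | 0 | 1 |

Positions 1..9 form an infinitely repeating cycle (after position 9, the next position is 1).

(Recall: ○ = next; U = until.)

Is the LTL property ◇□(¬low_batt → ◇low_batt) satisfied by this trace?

□(¬low_batt → ◇low_batt) holds at position 0, which is reachable from 0, so ◇□(¬low_batt → ◇low_batt) holds.

Yes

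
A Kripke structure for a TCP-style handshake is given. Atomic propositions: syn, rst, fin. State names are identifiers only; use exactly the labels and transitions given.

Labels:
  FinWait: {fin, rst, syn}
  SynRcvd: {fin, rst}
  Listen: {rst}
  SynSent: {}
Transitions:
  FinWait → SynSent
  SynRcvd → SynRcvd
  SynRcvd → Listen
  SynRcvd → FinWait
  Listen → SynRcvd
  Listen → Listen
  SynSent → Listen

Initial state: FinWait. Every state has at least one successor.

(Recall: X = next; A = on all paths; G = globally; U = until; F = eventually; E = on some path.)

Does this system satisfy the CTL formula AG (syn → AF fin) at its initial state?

Holds

States satisfying syn → AF fin: {FinWait, SynRcvd, Listen, SynSent}.
States satisfying AG (syn → AF fin): {FinWait, SynRcvd, Listen, SynSent}.
Every state reachable from FinWait satisfies syn → AF fin.
FinWait ∈ Sat(AG (syn → AF fin)).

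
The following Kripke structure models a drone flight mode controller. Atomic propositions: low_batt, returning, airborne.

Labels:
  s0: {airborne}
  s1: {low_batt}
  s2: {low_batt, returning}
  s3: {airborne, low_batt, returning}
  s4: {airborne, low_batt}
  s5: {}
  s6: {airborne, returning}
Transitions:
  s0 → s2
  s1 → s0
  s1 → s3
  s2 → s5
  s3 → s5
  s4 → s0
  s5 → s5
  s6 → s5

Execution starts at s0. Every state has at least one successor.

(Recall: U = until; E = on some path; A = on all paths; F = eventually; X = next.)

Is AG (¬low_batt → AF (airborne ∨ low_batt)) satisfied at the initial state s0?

Violated

States satisfying ¬low_batt → AF (airborne ∨ low_batt): {s0, s1, s2, s3, s4, s6}.
States satisfying AG (¬low_batt → AF (airborne ∨ low_batt)): ∅.
s5 is reachable from s0 and violates ¬low_batt → AF (airborne ∨ low_batt), so AG fails at s0.
s0 ∉ Sat(AG (¬low_batt → AF (airborne ∨ low_batt))).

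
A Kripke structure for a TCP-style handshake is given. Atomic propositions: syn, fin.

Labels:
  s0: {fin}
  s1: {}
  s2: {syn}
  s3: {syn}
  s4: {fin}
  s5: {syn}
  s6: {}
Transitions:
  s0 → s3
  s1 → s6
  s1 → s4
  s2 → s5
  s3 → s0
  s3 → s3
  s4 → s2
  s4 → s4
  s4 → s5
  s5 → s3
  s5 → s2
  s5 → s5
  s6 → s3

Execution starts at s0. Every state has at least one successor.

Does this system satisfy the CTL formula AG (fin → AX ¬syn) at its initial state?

No

States satisfying fin → AX ¬syn: {s1, s2, s3, s5, s6}.
States satisfying AG (fin → AX ¬syn): ∅.
s0 is reachable from s0 and violates fin → AX ¬syn, so AG fails at s0.
s0 ∉ Sat(AG (fin → AX ¬syn)).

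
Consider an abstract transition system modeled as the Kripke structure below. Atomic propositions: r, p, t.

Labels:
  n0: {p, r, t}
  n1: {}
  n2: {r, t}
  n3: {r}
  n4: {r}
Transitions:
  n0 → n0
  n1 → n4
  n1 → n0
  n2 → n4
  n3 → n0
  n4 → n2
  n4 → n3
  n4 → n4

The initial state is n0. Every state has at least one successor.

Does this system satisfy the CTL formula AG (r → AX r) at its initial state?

States satisfying r → AX r: {n0, n1, n2, n3, n4}.
States satisfying AG (r → AX r): {n0, n1, n2, n3, n4}.
Every state reachable from n0 satisfies r → AX r.
n0 ∈ Sat(AG (r → AX r)).

Satisfied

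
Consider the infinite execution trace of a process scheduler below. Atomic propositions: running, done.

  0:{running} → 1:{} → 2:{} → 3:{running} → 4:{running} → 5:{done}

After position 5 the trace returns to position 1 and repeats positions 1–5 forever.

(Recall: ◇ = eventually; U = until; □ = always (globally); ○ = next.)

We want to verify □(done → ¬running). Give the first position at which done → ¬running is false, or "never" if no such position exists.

never

done → ¬running holds at every position 0..5, and those are all the positions the trace ever visits, so the invariant □(done → ¬running) is never violated.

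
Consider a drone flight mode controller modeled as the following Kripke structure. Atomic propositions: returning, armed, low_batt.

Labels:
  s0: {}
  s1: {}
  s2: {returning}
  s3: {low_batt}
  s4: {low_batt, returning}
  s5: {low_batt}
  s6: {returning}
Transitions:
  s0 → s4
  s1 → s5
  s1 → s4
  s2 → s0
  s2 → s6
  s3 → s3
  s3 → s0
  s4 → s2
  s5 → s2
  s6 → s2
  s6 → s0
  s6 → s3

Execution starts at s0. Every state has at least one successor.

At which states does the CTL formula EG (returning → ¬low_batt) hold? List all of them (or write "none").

{s1, s2, s3, s5, s6}

States satisfying returning → ¬low_batt: {s0, s1, s2, s3, s5, s6}.
States satisfying EG (returning → ¬low_batt): {s1, s2, s3, s5, s6}.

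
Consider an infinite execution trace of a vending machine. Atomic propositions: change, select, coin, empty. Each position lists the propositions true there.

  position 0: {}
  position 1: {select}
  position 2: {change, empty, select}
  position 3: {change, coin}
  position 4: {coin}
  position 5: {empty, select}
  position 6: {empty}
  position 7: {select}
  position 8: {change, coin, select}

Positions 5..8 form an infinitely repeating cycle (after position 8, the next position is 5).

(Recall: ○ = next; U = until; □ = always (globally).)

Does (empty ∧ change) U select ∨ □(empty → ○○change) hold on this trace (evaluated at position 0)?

Does not hold

Walking from position 0: at position 0, select has not yet held and empty ∧ change fails, so (empty ∧ change) U select is false.
empty → ○○change must hold at every position from 0 onward. It fails at position 2, so □(empty → ○○change) is false.
Positions where empty holds: 2, 5, 6.
Check ○○change at each: 2→fails, 5→fails, 6→ok.
At position 0: (empty ∧ change) U select is false; □(empty → ○○change) is false; so (empty ∧ change) U select ∨ □(empty → ○○change) is false.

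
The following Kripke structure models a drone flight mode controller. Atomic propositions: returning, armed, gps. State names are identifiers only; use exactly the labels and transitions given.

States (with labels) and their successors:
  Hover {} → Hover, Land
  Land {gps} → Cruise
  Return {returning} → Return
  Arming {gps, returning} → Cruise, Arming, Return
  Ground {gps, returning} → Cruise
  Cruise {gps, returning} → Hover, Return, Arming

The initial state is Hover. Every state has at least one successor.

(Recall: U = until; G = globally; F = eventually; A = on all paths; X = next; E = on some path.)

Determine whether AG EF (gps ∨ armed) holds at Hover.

States satisfying EF (gps ∨ armed): {Hover, Land, Arming, Ground, Cruise}.
States satisfying AG EF (gps ∨ armed): ∅.
Return is reachable from Hover and violates EF (gps ∨ armed), so AG fails at Hover.
Hover ∉ Sat(AG EF (gps ∨ armed)).

Does not hold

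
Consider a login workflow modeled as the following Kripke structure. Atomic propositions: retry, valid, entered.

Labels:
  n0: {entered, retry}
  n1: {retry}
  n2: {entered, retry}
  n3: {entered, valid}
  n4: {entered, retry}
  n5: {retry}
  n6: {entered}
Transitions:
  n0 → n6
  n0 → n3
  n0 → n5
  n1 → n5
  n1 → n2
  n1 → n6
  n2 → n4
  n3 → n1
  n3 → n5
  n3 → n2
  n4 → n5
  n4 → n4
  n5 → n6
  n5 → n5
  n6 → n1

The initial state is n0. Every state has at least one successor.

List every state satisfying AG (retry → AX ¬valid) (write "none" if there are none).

{n1, n2, n3, n4, n5, n6}

States satisfying retry → AX ¬valid: {n1, n2, n3, n4, n5, n6}.
States satisfying AG (retry → AX ¬valid): {n1, n2, n3, n4, n5, n6}.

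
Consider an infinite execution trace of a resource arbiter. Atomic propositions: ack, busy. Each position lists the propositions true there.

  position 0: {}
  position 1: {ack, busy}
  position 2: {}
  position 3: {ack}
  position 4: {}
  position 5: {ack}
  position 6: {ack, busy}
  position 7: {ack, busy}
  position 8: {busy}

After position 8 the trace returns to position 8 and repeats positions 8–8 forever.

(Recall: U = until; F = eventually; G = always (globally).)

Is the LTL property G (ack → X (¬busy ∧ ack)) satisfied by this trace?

Violated

ack → X (¬busy ∧ ack) must hold at every position from 0 onward. It fails at position 1, so G (ack → X (¬busy ∧ ack)) is false.
Positions where ack holds: 1, 3, 5, 6, 7.
Check X (¬busy ∧ ack) at each: 1→fails, 3→fails, 5→fails, 6→fails, 7→fails.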